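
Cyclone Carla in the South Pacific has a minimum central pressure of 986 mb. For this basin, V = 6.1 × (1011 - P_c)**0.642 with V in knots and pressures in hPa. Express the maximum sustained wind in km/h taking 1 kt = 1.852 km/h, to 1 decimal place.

89.2 km/h

ΔP = 1011 − 986 = 25 mb.
V ≈ 6.1 × 25^0.642 = 6.1 × 7.897 ≈ 48.173 kt.
48.173 × 1.852 ≈ 89.22 km/h → 89.2 km/h.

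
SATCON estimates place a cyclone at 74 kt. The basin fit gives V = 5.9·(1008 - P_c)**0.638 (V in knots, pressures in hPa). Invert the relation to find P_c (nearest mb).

955 mb

ΔP = (V / 5.9)^(1/0.638) = (74/5.9)^1.567.
74/5.9 = 12.542; 12.542^1.567 ≈ 52.67 mb.
P_c = 1008 − 52.67 = 955.33 ≈ 955 mb.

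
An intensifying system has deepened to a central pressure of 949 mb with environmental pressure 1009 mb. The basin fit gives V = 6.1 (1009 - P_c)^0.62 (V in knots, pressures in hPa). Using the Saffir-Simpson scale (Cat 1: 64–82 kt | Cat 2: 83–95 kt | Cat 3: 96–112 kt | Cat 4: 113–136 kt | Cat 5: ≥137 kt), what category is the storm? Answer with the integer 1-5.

ΔP = 1009 − 949 = 60 mb.
V ≈ 6.1 × 60^0.62 = 6.1 × 12.66 ≈ 77 kt.
77 kt falls in the Category 1 band.

1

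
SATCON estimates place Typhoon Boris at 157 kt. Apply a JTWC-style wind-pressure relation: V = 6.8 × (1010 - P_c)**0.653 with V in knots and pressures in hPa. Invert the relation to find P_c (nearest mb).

888 mb

ΔP = (V / 6.8)^(1/0.653) = (157/6.8)^1.531.
157/6.8 = 23.088; 23.088^1.531 ≈ 122.43 mb.
P_c = 1010 − 122.43 = 887.57 ≈ 888 mb.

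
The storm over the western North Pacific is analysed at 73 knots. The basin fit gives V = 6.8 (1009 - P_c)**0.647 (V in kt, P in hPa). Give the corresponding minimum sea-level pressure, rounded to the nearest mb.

970 mb

ΔP = (V / 6.8)^(1/0.647) = (73/6.8)^1.546.
73/6.8 = 10.735; 10.735^1.546 ≈ 39.19 mb.
P_c = 1009 − 39.19 = 969.81 ≈ 970 mb.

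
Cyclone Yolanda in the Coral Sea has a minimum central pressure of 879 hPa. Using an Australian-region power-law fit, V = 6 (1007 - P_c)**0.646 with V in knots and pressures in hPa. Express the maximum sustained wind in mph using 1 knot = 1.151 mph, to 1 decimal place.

ΔP = 1007 − 879 = 128 hPa.
V ≈ 6 × 128^0.646 = 6 × 22.975 ≈ 137.851 kt.
137.851 × 1.151 ≈ 158.67 mph → 158.7 mph.

158.7 mph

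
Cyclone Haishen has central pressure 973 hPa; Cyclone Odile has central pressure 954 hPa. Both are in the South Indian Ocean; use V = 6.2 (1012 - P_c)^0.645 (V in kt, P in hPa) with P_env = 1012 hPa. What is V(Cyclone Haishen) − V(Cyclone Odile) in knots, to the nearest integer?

Cyclone Haishen: ΔP = 39; V ≈ 6.2 × 39^0.645 ≈ 65.86 kt.
Cyclone Odile: ΔP = 58; V ≈ 6.2 × 58^0.645 ≈ 85.08 kt.
Difference ≈ 65.86 − 85.08 = -19.22 → -19 kt.

-19 kt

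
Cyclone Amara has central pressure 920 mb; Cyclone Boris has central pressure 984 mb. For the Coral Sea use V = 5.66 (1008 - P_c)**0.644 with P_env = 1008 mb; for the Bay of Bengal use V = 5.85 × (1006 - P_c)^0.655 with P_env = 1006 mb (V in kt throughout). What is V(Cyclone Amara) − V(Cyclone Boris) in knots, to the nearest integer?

57 kt

Cyclone Amara: ΔP = 88; V ≈ 5.66 × 88^0.644 ≈ 101.17 kt.
Cyclone Boris: ΔP = 22; V ≈ 5.85 × 22^0.655 ≈ 44.30 kt.
Difference ≈ 101.17 − 44.30 = 56.87 → 57 kt.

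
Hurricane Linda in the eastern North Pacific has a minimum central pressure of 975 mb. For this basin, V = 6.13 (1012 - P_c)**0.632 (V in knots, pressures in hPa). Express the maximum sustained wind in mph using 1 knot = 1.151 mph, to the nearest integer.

ΔP = 1012 − 975 = 37 mb.
V ≈ 6.13 × 37^0.632 = 6.13 × 9.797 ≈ 60.057 kt.
60.057 × 1.151 ≈ 69.13 mph → 69 mph.

69 mph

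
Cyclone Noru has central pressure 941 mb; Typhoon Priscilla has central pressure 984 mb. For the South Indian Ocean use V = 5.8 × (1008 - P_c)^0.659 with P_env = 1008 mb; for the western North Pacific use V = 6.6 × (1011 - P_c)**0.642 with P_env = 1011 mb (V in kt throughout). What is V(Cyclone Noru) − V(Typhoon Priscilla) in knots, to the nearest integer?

38 kt

Cyclone Noru: ΔP = 67; V ≈ 5.8 × 67^0.659 ≈ 92.64 kt.
Typhoon Priscilla: ΔP = 27; V ≈ 6.6 × 27^0.642 ≈ 54.76 kt.
Difference ≈ 92.64 − 54.76 = 37.88 → 38 kt.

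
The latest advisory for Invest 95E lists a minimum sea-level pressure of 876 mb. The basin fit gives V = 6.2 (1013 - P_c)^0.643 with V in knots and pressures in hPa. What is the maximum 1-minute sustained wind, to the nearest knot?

147 kt

ΔP = 1013 − 876 = 137 mb.
137^0.643 ≈ 23.654.
V ≈ 6.2 × 23.654 ≈ 146.7 kt.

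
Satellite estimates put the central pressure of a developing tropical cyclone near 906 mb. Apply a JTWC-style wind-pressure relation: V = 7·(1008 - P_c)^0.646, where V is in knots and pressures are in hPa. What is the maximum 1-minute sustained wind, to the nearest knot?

139 kt

ΔP = 1008 − 906 = 102 mb.
102^0.646 ≈ 19.841.
V ≈ 7 × 19.841 ≈ 138.9 kt.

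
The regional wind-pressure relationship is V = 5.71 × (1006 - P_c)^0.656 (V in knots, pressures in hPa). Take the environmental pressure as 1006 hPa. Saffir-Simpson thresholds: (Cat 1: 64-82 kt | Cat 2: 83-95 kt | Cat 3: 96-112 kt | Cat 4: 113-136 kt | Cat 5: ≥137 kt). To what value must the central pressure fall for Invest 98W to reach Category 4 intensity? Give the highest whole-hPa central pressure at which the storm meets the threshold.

911 hPa

Category 4 begins at V = 113 kt.
Required ΔP = (113/5.71)^(1/0.656) = 19.790^1.524 ≈ 94.69 hPa.
P_c ≤ 1006 − 94.69 = 911.31, so the highest integer P_c is 911 hPa.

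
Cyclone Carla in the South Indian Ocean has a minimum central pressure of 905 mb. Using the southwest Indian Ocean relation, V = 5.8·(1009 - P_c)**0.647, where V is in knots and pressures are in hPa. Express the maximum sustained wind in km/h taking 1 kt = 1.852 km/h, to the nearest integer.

217 km/h

ΔP = 1009 − 905 = 104 mb.
V ≈ 5.8 × 104^0.647 = 5.8 × 20.185 ≈ 117.071 kt.
117.071 × 1.852 ≈ 216.82 km/h → 217 km/h.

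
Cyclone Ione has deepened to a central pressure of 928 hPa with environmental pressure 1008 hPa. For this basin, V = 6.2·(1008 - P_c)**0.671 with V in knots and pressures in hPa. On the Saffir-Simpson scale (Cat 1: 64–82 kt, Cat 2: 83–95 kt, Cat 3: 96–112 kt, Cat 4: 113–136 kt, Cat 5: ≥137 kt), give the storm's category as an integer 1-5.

ΔP = 1008 − 928 = 80 hPa.
V ≈ 6.2 × 80^0.671 = 6.2 × 18.92 ≈ 117 kt.
117 kt falls in the Category 4 band.

4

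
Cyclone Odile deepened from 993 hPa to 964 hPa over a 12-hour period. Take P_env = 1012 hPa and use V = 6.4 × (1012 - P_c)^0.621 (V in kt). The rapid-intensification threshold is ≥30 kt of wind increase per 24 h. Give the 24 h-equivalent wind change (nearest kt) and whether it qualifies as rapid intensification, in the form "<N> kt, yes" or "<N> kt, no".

62 kt, yes

V₁: ΔP = 19, V ≈ 6.4 × 19^0.621 ≈ 39.84 kt.
V₂: ΔP = 48, V ≈ 6.4 × 48^0.621 ≈ 70.83 kt.
ΔV over 12 h = 30.99 kt → 24 h equivalent = 30.99 × 24/12 ≈ 61.98 kt.
62 kt ≥ 30 kt ⇒ rapid intensification.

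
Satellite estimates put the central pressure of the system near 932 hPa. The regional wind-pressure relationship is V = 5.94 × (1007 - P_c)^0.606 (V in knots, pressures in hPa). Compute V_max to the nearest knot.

81 kt

ΔP = 1007 − 932 = 75 hPa.
75^0.606 ≈ 13.686.
V ≈ 5.94 × 13.686 ≈ 81.3 kt.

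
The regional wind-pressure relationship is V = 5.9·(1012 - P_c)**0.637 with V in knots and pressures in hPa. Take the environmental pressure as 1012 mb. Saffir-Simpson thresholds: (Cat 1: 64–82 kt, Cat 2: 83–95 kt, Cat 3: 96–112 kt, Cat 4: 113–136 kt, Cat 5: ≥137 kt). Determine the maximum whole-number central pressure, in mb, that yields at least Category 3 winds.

Category 3 begins at V = 96 kt.
Required ΔP = (96/5.9)^(1/0.637) = 16.271^1.570 ≈ 79.75 mb.
P_c ≤ 1012 − 79.75 = 932.25, so the highest integer P_c is 932 mb.

932 mb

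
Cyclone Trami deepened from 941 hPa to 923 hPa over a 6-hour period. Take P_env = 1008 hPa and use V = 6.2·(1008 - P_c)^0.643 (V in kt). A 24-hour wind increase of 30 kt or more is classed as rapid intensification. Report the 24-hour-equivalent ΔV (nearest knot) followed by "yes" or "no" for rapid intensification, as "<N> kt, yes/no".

V₁: ΔP = 67, V ≈ 6.2 × 67^0.643 ≈ 92.59 kt.
V₂: ΔP = 85, V ≈ 6.2 × 85^0.643 ≈ 107.90 kt.
ΔV over 6 h = 15.31 kt → 24 h equivalent = 15.31 × 24/6 ≈ 61.24 kt.
61 kt ≥ 30 kt ⇒ rapid intensification.

61 kt, yes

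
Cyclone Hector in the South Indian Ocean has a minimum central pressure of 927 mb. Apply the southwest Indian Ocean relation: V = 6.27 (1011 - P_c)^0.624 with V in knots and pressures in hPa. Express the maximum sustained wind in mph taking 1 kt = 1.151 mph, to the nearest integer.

ΔP = 1011 − 927 = 84 mb.
V ≈ 6.27 × 84^0.624 = 6.27 × 15.876 ≈ 99.545 kt.
99.545 × 1.151 ≈ 114.58 mph → 115 mph.

115 mph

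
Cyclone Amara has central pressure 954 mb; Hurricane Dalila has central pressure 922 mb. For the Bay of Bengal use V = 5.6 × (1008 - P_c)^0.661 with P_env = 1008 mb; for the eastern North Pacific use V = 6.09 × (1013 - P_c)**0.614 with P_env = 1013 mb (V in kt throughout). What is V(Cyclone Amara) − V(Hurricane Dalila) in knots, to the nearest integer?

Cyclone Amara: ΔP = 54; V ≈ 5.6 × 54^0.661 ≈ 78.22 kt.
Hurricane Dalila: ΔP = 91; V ≈ 6.09 × 91^0.614 ≈ 97.16 kt.
Difference ≈ 78.22 − 97.16 = -18.94 → -19 kt.

-19 kt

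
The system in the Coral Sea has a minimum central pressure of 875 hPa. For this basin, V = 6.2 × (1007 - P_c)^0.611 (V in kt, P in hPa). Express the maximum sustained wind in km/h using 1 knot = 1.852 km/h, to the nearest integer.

ΔP = 1007 − 875 = 132 hPa.
V ≈ 6.2 × 132^0.611 = 6.2 × 19.755 ≈ 122.479 kt.
122.479 × 1.852 ≈ 226.83 km/h → 227 km/h.

227 km/h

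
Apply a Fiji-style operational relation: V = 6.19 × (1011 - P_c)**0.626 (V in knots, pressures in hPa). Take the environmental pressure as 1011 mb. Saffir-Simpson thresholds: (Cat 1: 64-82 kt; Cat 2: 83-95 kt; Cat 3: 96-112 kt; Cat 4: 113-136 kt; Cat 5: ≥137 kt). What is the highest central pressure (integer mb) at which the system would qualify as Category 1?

969 mb

Category 1 begins at V = 64 kt.
Required ΔP = (64/6.19)^(1/0.626) = 10.339^1.597 ≈ 41.74 mb.
P_c ≤ 1011 − 41.74 = 969.26, so the highest integer P_c is 969 mb.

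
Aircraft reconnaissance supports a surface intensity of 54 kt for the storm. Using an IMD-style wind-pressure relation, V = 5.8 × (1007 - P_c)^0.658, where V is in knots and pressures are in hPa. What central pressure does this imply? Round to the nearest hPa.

ΔP = (V / 5.8)^(1/0.658) = (54/5.8)^1.520.
54/5.8 = 9.310; 9.310^1.520 ≈ 29.69 hPa.
P_c = 1007 − 29.69 = 977.31 ≈ 977 hPa.

977 hPa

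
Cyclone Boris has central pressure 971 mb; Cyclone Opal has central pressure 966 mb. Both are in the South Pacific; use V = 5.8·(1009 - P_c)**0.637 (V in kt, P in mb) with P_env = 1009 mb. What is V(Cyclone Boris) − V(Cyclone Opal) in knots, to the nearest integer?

Cyclone Boris: ΔP = 38; V ≈ 5.8 × 38^0.637 ≈ 58.85 kt.
Cyclone Opal: ΔP = 43; V ≈ 5.8 × 43^0.637 ≈ 63.67 kt.
Difference ≈ 58.85 − 63.67 = -4.82 → -5 kt.

-5 kt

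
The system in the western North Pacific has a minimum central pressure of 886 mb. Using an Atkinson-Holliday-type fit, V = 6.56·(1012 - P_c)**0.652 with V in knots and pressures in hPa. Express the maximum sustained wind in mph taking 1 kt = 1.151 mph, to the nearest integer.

177 mph

ΔP = 1012 − 886 = 126 mb.
V ≈ 6.56 × 126^0.652 = 6.56 × 23.412 ≈ 153.584 kt.
153.584 × 1.151 ≈ 176.77 mph → 177 mph.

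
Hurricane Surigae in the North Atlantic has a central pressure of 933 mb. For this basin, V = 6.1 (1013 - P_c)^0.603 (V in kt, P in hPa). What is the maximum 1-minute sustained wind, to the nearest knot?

86 kt

ΔP = 1013 − 933 = 80 mb.
80^0.603 ≈ 14.046.
V ≈ 6.1 × 14.046 ≈ 85.7 kt.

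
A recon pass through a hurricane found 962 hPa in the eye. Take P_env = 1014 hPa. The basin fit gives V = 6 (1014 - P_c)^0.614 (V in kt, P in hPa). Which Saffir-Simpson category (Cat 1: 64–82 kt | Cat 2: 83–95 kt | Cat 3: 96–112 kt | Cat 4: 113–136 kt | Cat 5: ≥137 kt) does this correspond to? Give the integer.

1

ΔP = 1014 − 962 = 52 hPa.
V ≈ 6 × 52^0.614 = 6 × 11.31 ≈ 68 kt.
68 kt falls in the Category 1 band.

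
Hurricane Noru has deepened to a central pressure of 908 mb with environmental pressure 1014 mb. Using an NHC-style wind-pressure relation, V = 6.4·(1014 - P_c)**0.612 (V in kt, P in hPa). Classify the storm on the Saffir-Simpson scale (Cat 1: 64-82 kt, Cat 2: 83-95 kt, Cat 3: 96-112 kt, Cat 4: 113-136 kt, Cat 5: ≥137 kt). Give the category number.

3

ΔP = 1014 − 908 = 106 mb.
V ≈ 6.4 × 106^0.612 = 6.4 × 17.36 ≈ 111 kt.
111 kt falls in the Category 3 band.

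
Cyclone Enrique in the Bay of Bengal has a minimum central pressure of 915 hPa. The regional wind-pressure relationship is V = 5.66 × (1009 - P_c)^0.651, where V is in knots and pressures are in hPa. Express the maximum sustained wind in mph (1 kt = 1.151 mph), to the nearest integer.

125 mph

ΔP = 1009 − 915 = 94 hPa.
V ≈ 5.66 × 94^0.651 = 5.66 × 19.253 ≈ 108.974 kt.
108.974 × 1.151 ≈ 125.43 mph → 125 mph.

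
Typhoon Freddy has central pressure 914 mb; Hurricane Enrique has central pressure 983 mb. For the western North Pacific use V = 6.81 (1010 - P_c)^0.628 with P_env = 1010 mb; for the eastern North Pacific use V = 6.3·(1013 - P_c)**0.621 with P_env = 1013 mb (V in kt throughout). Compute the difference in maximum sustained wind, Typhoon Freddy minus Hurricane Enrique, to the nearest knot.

Typhoon Freddy: ΔP = 96; V ≈ 6.81 × 96^0.628 ≈ 119.68 kt.
Hurricane Enrique: ΔP = 30; V ≈ 6.3 × 30^0.621 ≈ 52.08 kt.
Difference ≈ 119.68 − 52.08 = 67.60 → 68 kt.

68 kt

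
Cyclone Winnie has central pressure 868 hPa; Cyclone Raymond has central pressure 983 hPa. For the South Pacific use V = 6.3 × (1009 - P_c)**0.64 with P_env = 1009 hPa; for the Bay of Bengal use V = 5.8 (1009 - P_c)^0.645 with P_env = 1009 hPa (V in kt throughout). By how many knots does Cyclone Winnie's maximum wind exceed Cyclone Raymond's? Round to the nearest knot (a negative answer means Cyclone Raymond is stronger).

102 kt

Cyclone Winnie: ΔP = 141; V ≈ 6.3 × 141^0.64 ≈ 149.57 kt.
Cyclone Raymond: ΔP = 26; V ≈ 5.8 × 26^0.645 ≈ 47.43 kt.
Difference ≈ 149.57 − 47.43 = 102.14 → 102 kt.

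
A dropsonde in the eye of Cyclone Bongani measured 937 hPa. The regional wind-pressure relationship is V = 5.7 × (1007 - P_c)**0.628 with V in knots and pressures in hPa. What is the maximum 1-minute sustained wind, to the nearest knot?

82 kt

ΔP = 1007 − 937 = 70 hPa.
70^0.628 ≈ 14.412.
V ≈ 5.7 × 14.412 ≈ 82.1 kt.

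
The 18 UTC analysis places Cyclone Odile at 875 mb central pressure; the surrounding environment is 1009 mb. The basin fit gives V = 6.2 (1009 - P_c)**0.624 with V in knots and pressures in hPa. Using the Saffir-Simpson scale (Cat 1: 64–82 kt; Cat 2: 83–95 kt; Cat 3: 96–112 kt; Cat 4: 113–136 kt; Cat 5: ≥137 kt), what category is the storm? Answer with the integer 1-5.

ΔP = 1009 − 875 = 134 mb.
V ≈ 6.2 × 134^0.624 = 6.2 × 21.25 ≈ 132 kt.
132 kt falls in the Category 4 band.

4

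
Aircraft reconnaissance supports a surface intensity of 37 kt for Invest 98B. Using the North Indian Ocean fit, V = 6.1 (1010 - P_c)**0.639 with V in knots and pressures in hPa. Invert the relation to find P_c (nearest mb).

993 mb

ΔP = (V / 6.1)^(1/0.639) = (37/6.1)^1.565.
37/6.1 = 6.066; 6.066^1.565 ≈ 16.79 mb.
P_c = 1010 − 16.79 = 993.21 ≈ 993 mb.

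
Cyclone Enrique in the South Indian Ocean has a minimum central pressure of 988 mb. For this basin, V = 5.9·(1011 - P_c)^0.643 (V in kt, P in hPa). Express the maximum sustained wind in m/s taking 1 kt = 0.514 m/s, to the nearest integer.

ΔP = 1011 − 988 = 23 mb.
V ≈ 5.9 × 23^0.643 = 5.9 × 7.509 ≈ 44.304 kt.
44.304 × 0.514 ≈ 22.77 m/s → 23 m/s.

23 m/s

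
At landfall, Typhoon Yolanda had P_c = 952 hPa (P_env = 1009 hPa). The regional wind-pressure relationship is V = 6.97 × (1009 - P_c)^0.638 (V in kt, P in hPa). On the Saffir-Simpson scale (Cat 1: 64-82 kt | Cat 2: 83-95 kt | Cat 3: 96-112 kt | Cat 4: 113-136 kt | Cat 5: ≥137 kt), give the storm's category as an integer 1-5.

ΔP = 1009 − 952 = 57 hPa.
V ≈ 6.97 × 57^0.638 = 6.97 × 13.19 ≈ 92 kt.
92 kt falls in the Category 2 band.

2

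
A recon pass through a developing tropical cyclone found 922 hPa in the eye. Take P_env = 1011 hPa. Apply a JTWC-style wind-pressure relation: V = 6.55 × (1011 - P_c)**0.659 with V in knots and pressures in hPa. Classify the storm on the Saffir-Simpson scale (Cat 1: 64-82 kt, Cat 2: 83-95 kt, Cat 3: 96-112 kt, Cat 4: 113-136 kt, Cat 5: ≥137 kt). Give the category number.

ΔP = 1011 − 922 = 89 hPa.
V ≈ 6.55 × 89^0.659 = 6.55 × 19.26 ≈ 126 kt.
126 kt falls in the Category 4 band.

4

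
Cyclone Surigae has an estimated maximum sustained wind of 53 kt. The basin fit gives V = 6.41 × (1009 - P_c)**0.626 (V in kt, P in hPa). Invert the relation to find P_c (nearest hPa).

ΔP = (V / 6.41)^(1/0.626) = (53/6.41)^1.597.
53/6.41 = 8.268; 8.268^1.597 ≈ 29.21 hPa.
P_c = 1009 − 29.21 = 979.79 ≈ 980 hPa.

980 hPa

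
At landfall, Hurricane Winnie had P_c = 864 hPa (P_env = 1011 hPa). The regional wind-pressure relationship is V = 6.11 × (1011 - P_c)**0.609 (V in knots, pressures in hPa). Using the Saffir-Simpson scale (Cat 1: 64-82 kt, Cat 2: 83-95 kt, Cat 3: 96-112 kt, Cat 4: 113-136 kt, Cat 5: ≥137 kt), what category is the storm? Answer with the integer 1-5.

4

ΔP = 1011 − 864 = 147 hPa.
V ≈ 6.11 × 147^0.609 = 6.11 × 20.89 ≈ 128 kt.
128 kt falls in the Category 4 band.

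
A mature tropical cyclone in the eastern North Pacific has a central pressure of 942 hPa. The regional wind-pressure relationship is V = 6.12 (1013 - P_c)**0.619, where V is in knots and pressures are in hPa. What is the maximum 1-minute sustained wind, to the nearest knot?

ΔP = 1013 − 942 = 71 hPa.
71^0.619 ≈ 13.994.
V ≈ 6.12 × 13.994 ≈ 85.6 kt.

86 kt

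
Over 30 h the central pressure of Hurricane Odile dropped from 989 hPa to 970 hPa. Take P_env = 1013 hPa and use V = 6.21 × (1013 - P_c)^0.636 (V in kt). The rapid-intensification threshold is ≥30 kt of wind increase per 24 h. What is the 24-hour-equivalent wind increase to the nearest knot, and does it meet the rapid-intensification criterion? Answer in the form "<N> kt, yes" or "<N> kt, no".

V₁: ΔP = 24, V ≈ 6.21 × 24^0.636 ≈ 46.87 kt.
V₂: ΔP = 43, V ≈ 6.21 × 43^0.636 ≈ 67.92 kt.
ΔV over 30 h = 21.05 kt → 24 h equivalent = 21.05 × 24/30 ≈ 16.84 kt.
17 kt < 30 kt ⇒ not rapid intensification.

17 kt, no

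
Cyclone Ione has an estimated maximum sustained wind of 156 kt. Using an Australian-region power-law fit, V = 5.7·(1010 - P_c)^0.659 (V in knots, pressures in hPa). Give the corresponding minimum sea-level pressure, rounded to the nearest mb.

ΔP = (V / 5.7)^(1/0.659) = (156/5.7)^1.517.
156/5.7 = 27.368; 27.368^1.517 ≈ 151.69 mb.
P_c = 1010 − 151.69 = 858.31 ≈ 858 mb.

858 mb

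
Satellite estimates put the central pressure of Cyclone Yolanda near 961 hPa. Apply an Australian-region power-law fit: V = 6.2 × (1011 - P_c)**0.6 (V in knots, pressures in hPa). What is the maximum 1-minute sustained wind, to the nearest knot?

65 kt

ΔP = 1011 − 961 = 50 hPa.
50^0.6 ≈ 10.456.
V ≈ 6.2 × 10.456 ≈ 64.8 kt.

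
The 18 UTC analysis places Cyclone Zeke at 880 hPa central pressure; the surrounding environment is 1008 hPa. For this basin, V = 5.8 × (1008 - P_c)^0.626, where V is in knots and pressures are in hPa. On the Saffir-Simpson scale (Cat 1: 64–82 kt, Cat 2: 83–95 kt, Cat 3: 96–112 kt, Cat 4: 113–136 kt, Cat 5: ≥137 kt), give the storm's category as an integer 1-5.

ΔP = 1008 − 880 = 128 hPa.
V ≈ 5.8 × 128^0.626 = 5.8 × 20.85 ≈ 121 kt.
121 kt falls in the Category 4 band.

4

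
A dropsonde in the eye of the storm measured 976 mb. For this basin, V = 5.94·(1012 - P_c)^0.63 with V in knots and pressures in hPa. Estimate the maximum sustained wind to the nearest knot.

57 kt

ΔP = 1012 − 976 = 36 mb.
36^0.63 ≈ 9.560.
V ≈ 5.94 × 9.560 ≈ 56.8 kt.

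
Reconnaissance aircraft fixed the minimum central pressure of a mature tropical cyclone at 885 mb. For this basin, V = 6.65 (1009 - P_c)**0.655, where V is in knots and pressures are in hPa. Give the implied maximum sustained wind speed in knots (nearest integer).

156 kt

ΔP = 1009 − 885 = 124 mb.
124^0.655 ≈ 23.507.
V ≈ 6.65 × 23.507 ≈ 156.3 kt.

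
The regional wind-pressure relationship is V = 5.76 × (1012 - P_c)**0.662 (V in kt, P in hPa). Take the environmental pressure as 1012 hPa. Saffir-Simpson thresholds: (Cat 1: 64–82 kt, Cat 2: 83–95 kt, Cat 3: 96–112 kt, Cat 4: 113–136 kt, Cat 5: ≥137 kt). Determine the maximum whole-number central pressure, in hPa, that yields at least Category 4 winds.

Category 4 begins at V = 113 kt.
Required ΔP = (113/5.76)^(1/0.662) = 19.618^1.511 ≈ 89.67 hPa.
P_c ≤ 1012 − 89.67 = 922.33, so the highest integer P_c is 922 hPa.

922 hPa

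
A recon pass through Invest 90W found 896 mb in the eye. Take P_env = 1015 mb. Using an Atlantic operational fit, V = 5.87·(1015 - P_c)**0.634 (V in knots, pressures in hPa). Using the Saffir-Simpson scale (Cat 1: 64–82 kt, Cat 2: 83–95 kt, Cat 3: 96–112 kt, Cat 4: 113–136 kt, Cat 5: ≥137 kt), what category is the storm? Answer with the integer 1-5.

ΔP = 1015 − 896 = 119 mb.
V ≈ 5.87 × 119^0.634 = 5.87 × 20.70 ≈ 121 kt.
121 kt falls in the Category 4 band.

4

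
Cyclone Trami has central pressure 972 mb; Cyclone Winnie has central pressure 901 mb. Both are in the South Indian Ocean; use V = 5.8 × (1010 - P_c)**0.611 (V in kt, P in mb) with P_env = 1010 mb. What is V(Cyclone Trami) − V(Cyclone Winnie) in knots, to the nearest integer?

-48 kt

Cyclone Trami: ΔP = 38; V ≈ 5.8 × 38^0.611 ≈ 53.54 kt.
Cyclone Winnie: ΔP = 109; V ≈ 5.8 × 109^0.611 ≈ 101.93 kt.
Difference ≈ 53.54 − 101.93 = -48.39 → -48 kt.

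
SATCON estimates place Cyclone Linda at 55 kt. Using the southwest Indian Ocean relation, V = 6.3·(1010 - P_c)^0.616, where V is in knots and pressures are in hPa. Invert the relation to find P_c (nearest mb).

976 mb

ΔP = (V / 6.3)^(1/0.616) = (55/6.3)^1.623.
55/6.3 = 8.730; 8.730^1.623 ≈ 33.70 mb.
P_c = 1010 − 33.70 = 976.30 ≈ 976 mb.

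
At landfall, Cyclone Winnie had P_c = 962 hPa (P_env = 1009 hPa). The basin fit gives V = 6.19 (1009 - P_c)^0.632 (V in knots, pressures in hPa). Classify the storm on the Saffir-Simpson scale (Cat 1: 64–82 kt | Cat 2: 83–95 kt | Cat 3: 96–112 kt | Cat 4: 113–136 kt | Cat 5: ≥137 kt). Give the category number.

ΔP = 1009 − 962 = 47 hPa.
V ≈ 6.19 × 47^0.632 = 6.19 × 11.40 ≈ 71 kt.
71 kt falls in the Category 1 band.

1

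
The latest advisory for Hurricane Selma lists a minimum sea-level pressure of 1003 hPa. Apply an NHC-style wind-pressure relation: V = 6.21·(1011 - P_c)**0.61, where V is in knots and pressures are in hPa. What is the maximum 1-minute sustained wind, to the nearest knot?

ΔP = 1011 − 1003 = 8 hPa.
8^0.61 ≈ 3.555.
V ≈ 6.21 × 3.555 ≈ 22.1 kt.

22 kt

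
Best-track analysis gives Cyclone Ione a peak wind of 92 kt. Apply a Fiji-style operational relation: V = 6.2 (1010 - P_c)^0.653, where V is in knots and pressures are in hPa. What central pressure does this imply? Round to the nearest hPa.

948 hPa

ΔP = (V / 6.2)^(1/0.653) = (92/6.2)^1.531.
92/6.2 = 14.839; 14.839^1.531 ≈ 62.21 hPa.
P_c = 1010 − 62.21 = 947.79 ≈ 948 hPa.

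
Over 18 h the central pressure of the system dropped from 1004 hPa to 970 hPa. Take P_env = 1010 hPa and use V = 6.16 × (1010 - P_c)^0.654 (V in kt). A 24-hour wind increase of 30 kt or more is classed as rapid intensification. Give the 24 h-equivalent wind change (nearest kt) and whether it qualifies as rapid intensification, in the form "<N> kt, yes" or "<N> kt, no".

V₁: ΔP = 6, V ≈ 6.16 × 6^0.654 ≈ 19.88 kt.
V₂: ΔP = 40, V ≈ 6.16 × 40^0.654 ≈ 68.76 kt.
ΔV over 18 h = 48.88 kt → 24 h equivalent = 48.88 × 24/18 ≈ 65.17 kt.
65 kt ≥ 30 kt ⇒ rapid intensification.

65 kt, yes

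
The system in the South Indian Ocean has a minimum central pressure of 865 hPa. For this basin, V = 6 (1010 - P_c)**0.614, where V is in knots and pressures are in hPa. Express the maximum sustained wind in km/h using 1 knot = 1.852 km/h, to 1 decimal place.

236.0 km/h

ΔP = 1010 − 865 = 145 hPa.
V ≈ 6 × 145^0.614 = 6 × 21.236 ≈ 127.418 kt.
127.418 × 1.852 ≈ 235.98 km/h → 236.0 km/h.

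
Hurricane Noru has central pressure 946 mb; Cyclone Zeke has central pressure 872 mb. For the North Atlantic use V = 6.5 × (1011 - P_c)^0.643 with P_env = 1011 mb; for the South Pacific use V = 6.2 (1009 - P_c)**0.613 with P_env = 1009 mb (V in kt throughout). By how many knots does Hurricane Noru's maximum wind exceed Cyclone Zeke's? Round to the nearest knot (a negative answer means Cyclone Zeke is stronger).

Hurricane Noru: ΔP = 65; V ≈ 6.5 × 65^0.643 ≈ 95.20 kt.
Cyclone Zeke: ΔP = 137; V ≈ 6.2 × 137^0.613 ≈ 126.53 kt.
Difference ≈ 95.20 − 126.53 = -31.33 → -31 kt.

-31 kt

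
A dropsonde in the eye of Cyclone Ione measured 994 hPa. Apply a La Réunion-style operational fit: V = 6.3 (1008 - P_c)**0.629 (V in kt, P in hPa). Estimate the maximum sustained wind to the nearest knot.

33 kt

ΔP = 1008 − 994 = 14 hPa.
14^0.629 ≈ 5.259.
V ≈ 6.3 × 5.259 ≈ 33.1 kt.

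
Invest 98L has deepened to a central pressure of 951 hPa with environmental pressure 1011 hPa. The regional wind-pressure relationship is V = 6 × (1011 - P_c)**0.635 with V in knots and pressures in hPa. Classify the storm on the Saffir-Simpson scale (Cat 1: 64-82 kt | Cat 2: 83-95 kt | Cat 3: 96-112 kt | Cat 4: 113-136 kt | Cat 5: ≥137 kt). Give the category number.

1

ΔP = 1011 − 951 = 60 hPa.
V ≈ 6 × 60^0.635 = 6 × 13.46 ≈ 81 kt.
81 kt falls in the Category 1 band.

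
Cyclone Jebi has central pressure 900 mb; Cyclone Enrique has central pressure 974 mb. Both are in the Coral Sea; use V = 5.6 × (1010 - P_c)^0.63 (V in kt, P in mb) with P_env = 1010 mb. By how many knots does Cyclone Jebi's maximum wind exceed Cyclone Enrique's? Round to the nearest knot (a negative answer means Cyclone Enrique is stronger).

55 kt

Cyclone Jebi: ΔP = 110; V ≈ 5.6 × 110^0.63 ≈ 108.21 kt.
Cyclone Enrique: ΔP = 36; V ≈ 5.6 × 36^0.63 ≈ 53.54 kt.
Difference ≈ 108.21 − 53.54 = 54.67 → 55 kt.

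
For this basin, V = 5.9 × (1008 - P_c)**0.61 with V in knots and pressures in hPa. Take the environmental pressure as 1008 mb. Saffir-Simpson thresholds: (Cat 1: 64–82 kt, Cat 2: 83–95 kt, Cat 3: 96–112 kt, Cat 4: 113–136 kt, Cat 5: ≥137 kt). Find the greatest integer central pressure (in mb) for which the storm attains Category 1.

Category 1 begins at V = 64 kt.
Required ΔP = (64/5.9)^(1/0.61) = 10.847^1.639 ≈ 49.80 mb.
P_c ≤ 1008 − 49.80 = 958.20, so the highest integer P_c is 958 mb.

958 mb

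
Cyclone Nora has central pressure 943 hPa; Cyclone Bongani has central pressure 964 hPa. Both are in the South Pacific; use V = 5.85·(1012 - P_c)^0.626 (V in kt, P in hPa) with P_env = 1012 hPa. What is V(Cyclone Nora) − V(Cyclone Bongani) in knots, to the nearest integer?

17 kt

Cyclone Nora: ΔP = 69; V ≈ 5.85 × 69^0.626 ≈ 82.85 kt.
Cyclone Bongani: ΔP = 48; V ≈ 5.85 × 48^0.626 ≈ 66.01 kt.
Difference ≈ 82.85 − 66.01 = 16.84 → 17 kt.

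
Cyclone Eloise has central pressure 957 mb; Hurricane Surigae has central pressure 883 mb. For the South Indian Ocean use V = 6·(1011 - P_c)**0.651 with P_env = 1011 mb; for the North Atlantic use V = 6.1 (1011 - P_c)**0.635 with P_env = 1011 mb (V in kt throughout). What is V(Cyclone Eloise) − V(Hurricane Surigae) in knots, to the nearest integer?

Cyclone Eloise: ΔP = 54; V ≈ 6 × 54^0.651 ≈ 80.53 kt.
Hurricane Surigae: ΔP = 128; V ≈ 6.1 × 128^0.635 ≈ 132.86 kt.
Difference ≈ 80.53 − 132.86 = -52.33 → -52 kt.

-52 kt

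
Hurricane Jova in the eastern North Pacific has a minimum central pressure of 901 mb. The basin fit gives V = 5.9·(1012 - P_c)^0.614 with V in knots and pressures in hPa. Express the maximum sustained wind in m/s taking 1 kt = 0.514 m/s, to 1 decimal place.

54.7 m/s

ΔP = 1012 − 901 = 111 mb.
V ≈ 5.9 × 111^0.614 = 5.9 × 18.023 ≈ 106.336 kt.
106.336 × 0.514 ≈ 54.66 m/s → 54.7 m/s.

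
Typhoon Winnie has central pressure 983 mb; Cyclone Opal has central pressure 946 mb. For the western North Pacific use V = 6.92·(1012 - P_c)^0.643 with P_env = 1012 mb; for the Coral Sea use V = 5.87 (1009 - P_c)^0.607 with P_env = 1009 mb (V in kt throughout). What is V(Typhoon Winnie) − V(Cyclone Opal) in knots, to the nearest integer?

-12 kt

Typhoon Winnie: ΔP = 29; V ≈ 6.92 × 29^0.643 ≈ 60.32 kt.
Cyclone Opal: ΔP = 63; V ≈ 5.87 × 63^0.607 ≈ 72.58 kt.
Difference ≈ 60.32 − 72.58 = -12.26 → -12 kt.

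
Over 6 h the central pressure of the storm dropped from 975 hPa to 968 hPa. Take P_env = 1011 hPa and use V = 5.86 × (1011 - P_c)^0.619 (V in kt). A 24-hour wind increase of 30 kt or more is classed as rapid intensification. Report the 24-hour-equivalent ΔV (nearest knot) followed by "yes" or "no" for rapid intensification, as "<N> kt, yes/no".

25 kt, no

V₁: ΔP = 36, V ≈ 5.86 × 36^0.619 ≈ 53.86 kt.
V₂: ΔP = 43, V ≈ 5.86 × 43^0.619 ≈ 60.12 kt.
ΔV over 6 h = 6.26 kt → 24 h equivalent = 6.26 × 24/6 ≈ 25.04 kt.
25 kt < 30 kt ⇒ not rapid intensification.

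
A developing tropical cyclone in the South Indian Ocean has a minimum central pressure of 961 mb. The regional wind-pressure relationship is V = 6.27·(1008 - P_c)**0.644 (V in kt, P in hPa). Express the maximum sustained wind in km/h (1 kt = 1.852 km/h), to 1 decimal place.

138.6 km/h

ΔP = 1008 − 961 = 47 mb.
V ≈ 6.27 × 47^0.644 = 6.27 × 11.935 ≈ 74.834 kt.
74.834 × 1.852 ≈ 138.59 km/h → 138.6 km/h.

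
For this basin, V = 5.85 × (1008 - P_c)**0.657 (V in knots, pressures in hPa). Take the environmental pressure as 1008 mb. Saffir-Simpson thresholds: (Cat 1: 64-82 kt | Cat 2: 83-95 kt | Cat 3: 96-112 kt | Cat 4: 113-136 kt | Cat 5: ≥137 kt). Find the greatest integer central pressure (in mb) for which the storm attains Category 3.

937 mb

Category 3 begins at V = 96 kt.
Required ΔP = (96/5.85)^(1/0.657) = 16.410^1.522 ≈ 70.71 mb.
P_c ≤ 1008 − 70.71 = 937.29, so the highest integer P_c is 937 mb.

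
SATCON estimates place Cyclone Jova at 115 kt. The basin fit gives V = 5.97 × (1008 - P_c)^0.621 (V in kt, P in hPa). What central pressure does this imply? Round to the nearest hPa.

891 hPa

ΔP = (V / 5.97)^(1/0.621) = (115/5.97)^1.610.
115/5.97 = 19.263; 19.263^1.610 ≈ 117.17 hPa.
P_c = 1008 − 117.17 = 890.83 ≈ 891 hPa.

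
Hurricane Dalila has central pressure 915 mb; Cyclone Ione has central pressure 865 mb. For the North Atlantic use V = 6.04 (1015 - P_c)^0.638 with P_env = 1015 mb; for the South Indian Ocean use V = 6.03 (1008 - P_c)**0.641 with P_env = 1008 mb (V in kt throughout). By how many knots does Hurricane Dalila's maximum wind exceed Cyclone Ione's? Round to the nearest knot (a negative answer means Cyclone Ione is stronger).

Hurricane Dalila: ΔP = 100; V ≈ 6.04 × 100^0.638 ≈ 114.03 kt.
Cyclone Ione: ΔP = 143; V ≈ 6.03 × 143^0.641 ≈ 145.17 kt.
Difference ≈ 114.03 − 145.17 = -31.14 → -31 kt.

-31 kt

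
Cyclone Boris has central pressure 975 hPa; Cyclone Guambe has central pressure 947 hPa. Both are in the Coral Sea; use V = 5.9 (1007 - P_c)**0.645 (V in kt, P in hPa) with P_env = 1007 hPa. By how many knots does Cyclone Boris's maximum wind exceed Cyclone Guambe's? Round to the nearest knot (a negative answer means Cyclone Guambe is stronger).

Cyclone Boris: ΔP = 32; V ≈ 5.9 × 32^0.645 ≈ 55.17 kt.
Cyclone Guambe: ΔP = 60; V ≈ 5.9 × 60^0.645 ≈ 82.75 kt.
Difference ≈ 55.17 − 82.75 = -27.58 → -28 kt.

-28 kt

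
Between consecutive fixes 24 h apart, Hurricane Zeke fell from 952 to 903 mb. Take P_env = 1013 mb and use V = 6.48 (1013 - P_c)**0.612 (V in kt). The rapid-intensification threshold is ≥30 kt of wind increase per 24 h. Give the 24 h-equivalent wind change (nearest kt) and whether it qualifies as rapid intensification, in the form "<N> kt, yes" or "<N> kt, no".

V₁: ΔP = 61, V ≈ 6.48 × 61^0.612 ≈ 80.20 kt.
V₂: ΔP = 110, V ≈ 6.48 × 110^0.612 ≈ 115.06 kt.
ΔV over 24 h = 34.86 kt → 24 h equivalent = 34.86 × 24/24 ≈ 34.86 kt.
35 kt ≥ 30 kt ⇒ rapid intensification.

35 kt, yes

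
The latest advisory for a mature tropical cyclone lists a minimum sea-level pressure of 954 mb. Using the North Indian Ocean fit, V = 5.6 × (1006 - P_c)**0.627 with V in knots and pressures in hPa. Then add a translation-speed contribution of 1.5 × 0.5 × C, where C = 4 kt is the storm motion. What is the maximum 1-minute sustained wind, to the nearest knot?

ΔP = 1006 − 954 = 52 mb.
52^0.627 ≈ 11.911.
V ≈ 5.6 × 11.911 ≈ 66.7 kt.
Translation term: 1.5 × 0.5 × 4 = 3 kt.
Corrected V ≈ 69.7 kt → 70 kt.

70 kt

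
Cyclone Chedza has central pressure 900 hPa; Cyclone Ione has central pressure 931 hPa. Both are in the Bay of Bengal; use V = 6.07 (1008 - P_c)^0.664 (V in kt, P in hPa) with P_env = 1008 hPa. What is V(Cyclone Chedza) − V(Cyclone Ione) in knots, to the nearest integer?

27 kt

Cyclone Chedza: ΔP = 108; V ≈ 6.07 × 108^0.664 ≈ 135.95 kt.
Cyclone Ione: ΔP = 77; V ≈ 6.07 × 77^0.664 ≈ 108.60 kt.
Difference ≈ 135.95 − 108.60 = 27.35 → 27 kt.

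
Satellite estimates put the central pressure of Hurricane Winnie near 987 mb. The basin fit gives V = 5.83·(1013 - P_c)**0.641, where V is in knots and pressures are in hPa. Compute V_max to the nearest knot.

ΔP = 1013 − 987 = 26 mb.
26^0.641 ≈ 8.072.
V ≈ 5.83 × 8.072 ≈ 47.1 kt.

47 kt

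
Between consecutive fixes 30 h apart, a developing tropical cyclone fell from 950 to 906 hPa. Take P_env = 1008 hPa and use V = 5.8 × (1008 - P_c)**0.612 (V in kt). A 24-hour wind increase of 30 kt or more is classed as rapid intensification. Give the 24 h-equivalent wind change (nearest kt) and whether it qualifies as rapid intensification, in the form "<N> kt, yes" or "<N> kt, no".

V₁: ΔP = 58, V ≈ 5.8 × 58^0.612 ≈ 69.61 kt.
V₂: ΔP = 102, V ≈ 5.8 × 102^0.612 ≈ 98.33 kt.
ΔV over 30 h = 28.72 kt → 24 h equivalent = 28.72 × 24/30 ≈ 22.98 kt.
23 kt < 30 kt ⇒ not rapid intensification.

23 kt, no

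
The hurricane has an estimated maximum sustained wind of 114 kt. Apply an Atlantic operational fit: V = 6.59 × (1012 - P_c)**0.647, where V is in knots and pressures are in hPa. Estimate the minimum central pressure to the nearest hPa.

ΔP = (V / 6.59)^(1/0.647) = (114/6.59)^1.546.
114/6.59 = 17.299; 17.299^1.546 ≈ 81.94 hPa.
P_c = 1012 − 81.94 = 930.06 ≈ 930 hPa.

930 hPa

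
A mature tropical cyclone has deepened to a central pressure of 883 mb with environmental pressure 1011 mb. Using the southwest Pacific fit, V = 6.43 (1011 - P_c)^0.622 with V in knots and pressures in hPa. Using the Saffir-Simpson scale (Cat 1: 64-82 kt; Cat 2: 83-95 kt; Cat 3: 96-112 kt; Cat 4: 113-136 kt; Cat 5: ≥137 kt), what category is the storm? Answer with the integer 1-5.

ΔP = 1011 − 883 = 128 mb.
V ≈ 6.43 × 128^0.622 = 6.43 × 20.45 ≈ 131 kt.
131 kt falls in the Category 4 band.

4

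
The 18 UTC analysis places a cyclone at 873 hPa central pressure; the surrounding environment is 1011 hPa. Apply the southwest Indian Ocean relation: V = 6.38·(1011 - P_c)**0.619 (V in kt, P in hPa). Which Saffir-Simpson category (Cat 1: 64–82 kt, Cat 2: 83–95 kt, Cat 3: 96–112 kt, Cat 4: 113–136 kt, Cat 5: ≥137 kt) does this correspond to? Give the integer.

ΔP = 1011 − 873 = 138 hPa.
V ≈ 6.38 × 138^0.619 = 6.38 × 21.11 ≈ 135 kt.
135 kt falls in the Category 4 band.

4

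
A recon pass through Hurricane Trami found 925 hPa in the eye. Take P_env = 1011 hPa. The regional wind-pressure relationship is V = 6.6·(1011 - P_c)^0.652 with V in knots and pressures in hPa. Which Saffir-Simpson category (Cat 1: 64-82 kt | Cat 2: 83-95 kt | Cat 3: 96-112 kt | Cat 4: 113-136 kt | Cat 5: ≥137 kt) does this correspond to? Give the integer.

ΔP = 1011 − 925 = 86 hPa.
V ≈ 6.6 × 86^0.652 = 6.6 × 18.25 ≈ 120 kt.
120 kt falls in the Category 4 band.

4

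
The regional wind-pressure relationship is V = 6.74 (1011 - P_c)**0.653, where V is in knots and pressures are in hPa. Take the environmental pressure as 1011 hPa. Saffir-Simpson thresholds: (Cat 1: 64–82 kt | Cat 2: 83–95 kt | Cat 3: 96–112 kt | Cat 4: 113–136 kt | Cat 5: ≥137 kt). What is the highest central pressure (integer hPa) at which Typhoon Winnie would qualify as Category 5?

910 hPa

Category 5 begins at V = 137 kt.
Required ΔP = (137/6.74)^(1/0.653) = 20.326^1.531 ≈ 100.73 hPa.
P_c ≤ 1011 − 100.73 = 910.27, so the highest integer P_c is 910 hPa.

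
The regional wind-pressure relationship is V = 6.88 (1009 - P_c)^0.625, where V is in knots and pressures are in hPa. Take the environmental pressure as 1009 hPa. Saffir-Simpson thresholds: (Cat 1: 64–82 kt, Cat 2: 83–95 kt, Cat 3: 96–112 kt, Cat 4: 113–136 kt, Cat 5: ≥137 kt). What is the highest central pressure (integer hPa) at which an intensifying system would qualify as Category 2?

955 hPa

Category 2 begins at V = 83 kt.
Required ΔP = (83/6.88)^(1/0.625) = 12.064^1.600 ≈ 53.75 hPa.
P_c ≤ 1009 − 53.75 = 955.25, so the highest integer P_c is 955 hPa.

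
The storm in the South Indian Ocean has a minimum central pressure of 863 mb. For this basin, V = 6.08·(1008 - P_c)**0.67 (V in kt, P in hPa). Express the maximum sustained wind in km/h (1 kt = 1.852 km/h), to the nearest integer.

ΔP = 1008 − 863 = 145 mb.
V ≈ 6.08 × 145^0.67 = 6.08 × 28.062 ≈ 170.616 kt.
170.616 × 1.852 ≈ 315.98 km/h → 316 km/h.

316 km/h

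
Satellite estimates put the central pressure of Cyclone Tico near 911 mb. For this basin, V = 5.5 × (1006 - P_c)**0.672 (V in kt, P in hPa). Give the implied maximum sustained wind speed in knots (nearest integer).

117 kt

ΔP = 1006 − 911 = 95 mb.
95^0.672 ≈ 21.332.
V ≈ 5.5 × 21.332 ≈ 117.3 kt.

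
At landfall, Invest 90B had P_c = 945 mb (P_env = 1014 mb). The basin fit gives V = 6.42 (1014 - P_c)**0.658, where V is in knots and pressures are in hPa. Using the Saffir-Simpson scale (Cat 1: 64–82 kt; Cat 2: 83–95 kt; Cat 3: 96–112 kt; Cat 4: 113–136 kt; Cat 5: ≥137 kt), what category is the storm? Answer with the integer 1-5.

ΔP = 1014 − 945 = 69 mb.
V ≈ 6.42 × 69^0.658 = 6.42 × 16.22 ≈ 104 kt.
104 kt falls in the Category 3 band.

3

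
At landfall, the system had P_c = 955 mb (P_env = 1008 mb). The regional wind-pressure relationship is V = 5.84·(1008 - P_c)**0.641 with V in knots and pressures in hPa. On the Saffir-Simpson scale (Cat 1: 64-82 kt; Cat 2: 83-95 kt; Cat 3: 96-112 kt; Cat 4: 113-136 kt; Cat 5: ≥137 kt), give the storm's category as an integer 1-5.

1

ΔP = 1008 − 955 = 53 mb.
V ≈ 5.84 × 53^0.641 = 5.84 × 12.74 ≈ 74 kt.
74 kt falls in the Category 1 band.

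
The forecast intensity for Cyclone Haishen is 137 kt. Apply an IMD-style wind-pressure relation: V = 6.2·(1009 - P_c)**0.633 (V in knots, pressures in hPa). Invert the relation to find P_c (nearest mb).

876 mb

ΔP = (V / 6.2)^(1/0.633) = (137/6.2)^1.580.
137/6.2 = 22.097; 22.097^1.580 ≈ 132.97 mb.
P_c = 1009 − 132.97 = 876.03 ≈ 876 mb.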